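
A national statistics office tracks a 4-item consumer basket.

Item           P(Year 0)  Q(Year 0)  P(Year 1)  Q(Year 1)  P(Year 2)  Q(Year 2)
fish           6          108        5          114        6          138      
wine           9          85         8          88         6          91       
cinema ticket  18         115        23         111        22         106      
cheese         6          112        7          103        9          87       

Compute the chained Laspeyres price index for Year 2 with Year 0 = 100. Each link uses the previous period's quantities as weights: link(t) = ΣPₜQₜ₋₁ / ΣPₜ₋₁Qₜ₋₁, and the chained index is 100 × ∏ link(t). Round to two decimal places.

Link Year 0→Year 1:
ΣP(Year 1)Q(Year 0) = 5×108 + 8×85 + 23×115 + 7×112 = 540 + 680 + 2645 + 784 = 4649
ΣP(Year 0)Q(Year 0) = 6×108 + 9×85 + 18×115 + 6×112 = 648 + 765 + 2070 + 672 = 4155
link = 4649/4155 = 1.118893
Link Year 1→Year 2:
ΣP(Year 2)Q(Year 1) = 6×114 + 6×88 + 22×111 + 9×103 = 684 + 528 + 2442 + 927 = 4581
ΣP(Year 1)Q(Year 1) = 5×114 + 8×88 + 23×111 + 7×103 = 570 + 704 + 2553 + 721 = 4548
link = 4581/4548 = 1.007256
Chained index = 100 × 1.118893 × 1.007256 = 112.7012

112.70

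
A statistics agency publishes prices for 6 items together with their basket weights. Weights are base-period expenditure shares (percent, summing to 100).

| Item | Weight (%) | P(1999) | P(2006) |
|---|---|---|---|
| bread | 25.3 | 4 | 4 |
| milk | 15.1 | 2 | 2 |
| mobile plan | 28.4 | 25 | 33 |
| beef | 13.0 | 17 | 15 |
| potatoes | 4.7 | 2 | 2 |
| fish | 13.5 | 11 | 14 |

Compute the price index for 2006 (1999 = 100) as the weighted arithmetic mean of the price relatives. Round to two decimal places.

bread: 25.3 × (4/4) = 25.3 × 1.000000 = 25.3000
milk: 15.1 × (2/2) = 15.1 × 1.000000 = 15.1000
mobile plan: 28.4 × (33/25) = 28.4 × 1.320000 = 37.4880
beef: 13.0 × (15/17) = 13.0 × 0.882353 = 11.4706
potatoes: 4.7 × (2/2) = 4.7 × 1.000000 = 4.7000
fish: 13.5 × (14/11) = 13.5 × 1.272727 = 17.1818
Index = Σ wᵢ·(p₁ᵢ/p₀ᵢ) = 25.3000 + 15.1000 + 37.4880 + 11.4706 + 4.7000 + 17.1818 = 111.2404

111.24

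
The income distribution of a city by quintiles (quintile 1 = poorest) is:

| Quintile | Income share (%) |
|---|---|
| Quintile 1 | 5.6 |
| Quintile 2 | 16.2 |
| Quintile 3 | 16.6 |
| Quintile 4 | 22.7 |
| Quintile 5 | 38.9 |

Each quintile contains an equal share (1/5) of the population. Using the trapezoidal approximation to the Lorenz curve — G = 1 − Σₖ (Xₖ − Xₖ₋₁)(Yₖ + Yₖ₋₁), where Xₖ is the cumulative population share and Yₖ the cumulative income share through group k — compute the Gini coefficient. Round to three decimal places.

0.292

Cumulative income shares Yₖ: 0.0560, 0.2180, 0.3840, 0.6110, 1.0000
Σ (Xₖ−Xₖ₋₁)(Yₖ+Yₖ₋₁) = (1/5)(0.0560+0.0000) + (1/5)(0.2180+0.0560) + (1/5)(0.3840+0.2180) + (1/5)(0.6110+0.3840) + (1/5)(1.0000+0.6110)
  = 0.0112 + 0.0548 + 0.1204 + 0.1990 + 0.3222 = 0.7076
G = 1 − 0.7076 = 0.2924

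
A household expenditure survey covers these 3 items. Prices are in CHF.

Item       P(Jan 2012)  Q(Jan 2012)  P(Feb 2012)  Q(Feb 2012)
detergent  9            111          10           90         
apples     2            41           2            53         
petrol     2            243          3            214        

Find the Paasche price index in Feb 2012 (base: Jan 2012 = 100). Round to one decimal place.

Paasche price index uses current-period quantities as weights.
ΣP(Feb 2012)·Q(Feb 2012) = 10×90 + 2×53 + 3×214 = 900 + 106 + 642 = 1648
ΣP(Jan 2012)·Q(Feb 2012) = 9×90 + 2×53 + 2×214 = 810 + 106 + 428 = 1344
Index = 1648 / 1344 × 100 = 122.6190

122.6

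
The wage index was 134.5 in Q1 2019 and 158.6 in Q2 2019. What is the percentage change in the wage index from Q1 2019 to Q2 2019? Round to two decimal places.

Change = (158.6 − 134.5) / 134.5 × 100
       = 24.1 / 134.5 × 100 = 17.9182%

17.92%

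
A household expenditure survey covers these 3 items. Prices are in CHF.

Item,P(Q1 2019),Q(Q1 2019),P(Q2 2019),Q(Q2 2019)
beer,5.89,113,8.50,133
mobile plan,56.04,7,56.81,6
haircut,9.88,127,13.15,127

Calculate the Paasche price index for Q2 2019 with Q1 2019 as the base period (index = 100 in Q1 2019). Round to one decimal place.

Paasche price index uses current-period quantities as weights.
ΣP(Q2 2019)·Q(Q2 2019) = 8.50×133 + 56.81×6 + 13.15×127 = 1130.5 + 340.86 + 1670.05 = 3141.41
ΣP(Q1 2019)·Q(Q2 2019) = 5.89×133 + 56.04×6 + 9.88×127 = 783.37 + 336.24 + 1254.76 = 2374.37
Index = 3141.41 / 2374.37 × 100 = 132.3050

132.3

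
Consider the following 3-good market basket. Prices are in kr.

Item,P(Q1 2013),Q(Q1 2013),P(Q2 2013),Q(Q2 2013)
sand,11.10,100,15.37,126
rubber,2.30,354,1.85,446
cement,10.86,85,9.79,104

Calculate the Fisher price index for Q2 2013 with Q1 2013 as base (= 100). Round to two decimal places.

106.28

Laspeyres component (base-period weights):
ΣP(Q2 2013)Q(Q1 2013) = 15.37×100 + 1.85×354 + 9.79×85 = 1537 + 654.9 + 832.15 = 3024.05
ΣP(Q1 2013)Q(Q1 2013) = 11.10×100 + 2.30×354 + 10.86×85 = 1110 + 814.2 + 923.1 = 2847.3
L = 3024.05 / 2847.3 × 100 = 106.2076
Paasche component (current-period weights):
ΣP(Q2 2013)Q(Q2 2013) = 15.37×126 + 1.85×446 + 9.79×104 = 1936.62 + 825.1 + 1018.16 = 3779.88
ΣP(Q1 2013)Q(Q2 2013) = 11.10×126 + 2.30×446 + 10.86×104 = 1398.6 + 1025.8 + 1129.44 = 3553.84
P = 3779.88 / 3553.84 × 100 = 106.3604
Fisher = √(L × P) = √(106.2076 × 106.3604) = 106.2840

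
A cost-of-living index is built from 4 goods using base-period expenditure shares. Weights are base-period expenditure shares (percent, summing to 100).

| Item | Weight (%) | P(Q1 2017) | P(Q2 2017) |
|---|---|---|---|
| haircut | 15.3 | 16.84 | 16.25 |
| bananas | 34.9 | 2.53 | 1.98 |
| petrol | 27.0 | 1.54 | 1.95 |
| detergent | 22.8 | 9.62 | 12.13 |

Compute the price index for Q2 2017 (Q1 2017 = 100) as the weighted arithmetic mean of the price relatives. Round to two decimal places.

haircut: 15.3 × (16.25/16.84) = 15.3 × 0.964964 = 14.7640
bananas: 34.9 × (1.98/2.53) = 34.9 × 0.782609 = 27.3130
petrol: 27.0 × (1.95/1.54) = 27.0 × 1.266234 = 34.1883
detergent: 22.8 × (12.13/9.62) = 22.8 × 1.260915 = 28.7489
Index = Σ wᵢ·(p₁ᵢ/p₀ᵢ) = 14.7640 + 27.3130 + 34.1883 + 28.7489 = 105.0142

105.01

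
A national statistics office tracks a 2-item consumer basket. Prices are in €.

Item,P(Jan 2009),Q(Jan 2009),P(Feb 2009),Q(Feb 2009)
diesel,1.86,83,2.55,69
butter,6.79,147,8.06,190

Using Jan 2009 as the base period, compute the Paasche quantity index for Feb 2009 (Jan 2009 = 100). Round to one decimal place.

122.3

Paasche quantity index uses current-period prices as weights.
ΣP(Feb 2009)·Q(Feb 2009) = 2.55×69 + 8.06×190 = 175.95 + 1531.4 = 1707.35
ΣP(Feb 2009)·Q(Jan 2009) = 2.55×83 + 8.06×147 = 211.65 + 1184.82 = 1396.47
Index = 1707.35 / 1396.47 × 100 = 122.2618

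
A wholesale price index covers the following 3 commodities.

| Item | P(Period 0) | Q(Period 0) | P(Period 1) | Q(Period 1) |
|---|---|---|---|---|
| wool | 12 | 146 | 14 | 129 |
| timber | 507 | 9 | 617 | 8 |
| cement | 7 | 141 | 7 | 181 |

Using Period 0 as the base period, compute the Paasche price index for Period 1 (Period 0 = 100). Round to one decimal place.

Paasche price index uses current-period quantities as weights.
ΣP(Period 1)·Q(Period 1) = 14×129 + 617×8 + 7×181 = 1806 + 4936 + 1267 = 8009
ΣP(Period 0)·Q(Period 1) = 12×129 + 507×8 + 7×181 = 1548 + 4056 + 1267 = 6871
Index = 8009 / 6871 × 100 = 116.5624

116.6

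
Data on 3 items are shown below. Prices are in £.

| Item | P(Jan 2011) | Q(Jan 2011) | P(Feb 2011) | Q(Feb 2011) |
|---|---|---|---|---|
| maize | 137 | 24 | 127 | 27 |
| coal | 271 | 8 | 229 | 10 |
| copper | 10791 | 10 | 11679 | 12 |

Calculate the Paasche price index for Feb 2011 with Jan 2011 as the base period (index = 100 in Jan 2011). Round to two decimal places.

107.33

Paasche price index uses current-period quantities as weights.
ΣP(Feb 2011)·Q(Feb 2011) = 127×27 + 229×10 + 11679×12 = 3429 + 2290 + 140148 = 145867
ΣP(Jan 2011)·Q(Feb 2011) = 137×27 + 271×10 + 10791×12 = 3699 + 2710 + 129492 = 135901
Index = 145867 / 135901 × 100 = 107.3333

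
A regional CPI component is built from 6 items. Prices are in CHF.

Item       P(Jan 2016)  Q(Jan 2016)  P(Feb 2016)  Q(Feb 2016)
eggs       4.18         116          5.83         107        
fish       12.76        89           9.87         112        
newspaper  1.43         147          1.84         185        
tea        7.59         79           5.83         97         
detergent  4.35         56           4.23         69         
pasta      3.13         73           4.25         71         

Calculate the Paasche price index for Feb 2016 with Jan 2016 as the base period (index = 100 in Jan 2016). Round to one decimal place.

95.0

Paasche price index uses current-period quantities as weights.
ΣP(Feb 2016)·Q(Feb 2016) = 5.83×107 + 9.87×112 + 1.84×185 + 5.83×97 + 4.23×69 + 4.25×71 = 623.81 + 1105.44 + 340.4 + 565.51 + 291.87 + 301.75 = 3228.78
ΣP(Jan 2016)·Q(Feb 2016) = 4.18×107 + 12.76×112 + 1.43×185 + 7.59×97 + 4.35×69 + 3.13×71 = 447.26 + 1429.12 + 264.55 + 736.23 + 300.15 + 222.23 = 3399.54
Index = 3228.78 / 3399.54 × 100 = 94.9770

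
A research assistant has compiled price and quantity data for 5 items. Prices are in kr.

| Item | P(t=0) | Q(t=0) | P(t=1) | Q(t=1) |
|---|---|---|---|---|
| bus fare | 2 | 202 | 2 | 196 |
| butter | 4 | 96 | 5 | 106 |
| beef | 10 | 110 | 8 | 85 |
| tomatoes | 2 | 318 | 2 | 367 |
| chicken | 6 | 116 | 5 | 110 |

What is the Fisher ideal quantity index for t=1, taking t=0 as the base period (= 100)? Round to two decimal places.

Laspeyres component (base-period weights):
ΣP(t=0)Q(t=1) = 2×196 + 4×106 + 10×85 + 2×367 + 6×110 = 392 + 424 + 850 + 734 + 660 = 3060
ΣP(t=0)Q(t=0) = 2×202 + 4×96 + 10×110 + 2×318 + 6×116 = 404 + 384 + 1100 + 636 + 696 = 3220
L = 3060 / 3220 × 100 = 95.0311
Paasche component (current-period weights):
ΣP(t=1)Q(t=1) = 2×196 + 5×106 + 8×85 + 2×367 + 5×110 = 392 + 530 + 680 + 734 + 550 = 2886
ΣP(t=1)Q(t=0) = 2×202 + 5×96 + 8×110 + 2×318 + 5×116 = 404 + 480 + 880 + 636 + 580 = 2980
P = 2886 / 2980 × 100 = 96.8456
Fisher = √(L × P) = √(95.0311 × 96.8456) = 95.9341

95.93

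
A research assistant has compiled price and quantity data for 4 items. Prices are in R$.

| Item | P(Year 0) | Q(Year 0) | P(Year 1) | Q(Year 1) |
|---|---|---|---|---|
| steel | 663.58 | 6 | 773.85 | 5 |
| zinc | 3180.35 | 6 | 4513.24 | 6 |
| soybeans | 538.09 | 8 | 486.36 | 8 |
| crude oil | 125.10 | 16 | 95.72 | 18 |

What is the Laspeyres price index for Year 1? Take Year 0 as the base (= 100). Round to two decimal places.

Laspeyres price index uses base-period quantities as weights.
ΣP(Year 1)·Q(Year 0) = 773.85×6 + 4513.24×6 + 486.36×8 + 95.72×16 = 4643.1 + 27079.44 + 3890.88 + 1531.52 = 37144.94
ΣP(Year 0)·Q(Year 0) = 663.58×6 + 3180.35×6 + 538.09×8 + 125.10×16 = 3981.48 + 19082.1 + 4304.72 + 2001.6 = 29369.9
Index = 37144.94 / 29369.9 × 100 = 126.4728

126.47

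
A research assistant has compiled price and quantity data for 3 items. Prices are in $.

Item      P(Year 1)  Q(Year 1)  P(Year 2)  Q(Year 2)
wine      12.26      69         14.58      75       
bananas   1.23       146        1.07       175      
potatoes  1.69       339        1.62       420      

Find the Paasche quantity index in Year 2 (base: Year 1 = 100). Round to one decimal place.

Paasche quantity index uses current-period prices as weights.
ΣP(Year 2)·Q(Year 2) = 14.58×75 + 1.07×175 + 1.62×420 = 1093.5 + 187.25 + 680.4 = 1961.15
ΣP(Year 2)·Q(Year 1) = 14.58×69 + 1.07×146 + 1.62×339 = 1006.02 + 156.22 + 549.18 = 1711.42
Index = 1961.15 / 1711.42 × 100 = 114.5920

114.6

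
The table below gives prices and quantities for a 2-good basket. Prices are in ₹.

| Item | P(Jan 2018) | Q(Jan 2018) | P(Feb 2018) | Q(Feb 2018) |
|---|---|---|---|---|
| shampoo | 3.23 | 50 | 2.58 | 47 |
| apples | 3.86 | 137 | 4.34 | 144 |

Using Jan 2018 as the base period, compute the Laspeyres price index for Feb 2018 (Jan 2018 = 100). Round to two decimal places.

104.82

Laspeyres price index uses base-period quantities as weights.
ΣP(Feb 2018)·Q(Jan 2018) = 2.58×50 + 4.34×137 = 129 + 594.58 = 723.58
ΣP(Jan 2018)·Q(Jan 2018) = 3.23×50 + 3.86×137 = 161.5 + 528.82 = 690.32
Index = 723.58 / 690.32 × 100 = 104.8181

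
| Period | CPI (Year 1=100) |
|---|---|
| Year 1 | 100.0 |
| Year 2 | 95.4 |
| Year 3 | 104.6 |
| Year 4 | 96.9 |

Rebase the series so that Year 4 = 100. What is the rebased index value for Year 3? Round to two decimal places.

Rebased(Year 3) = 104.6 / 96.9 × 100 = 107.9463

107.95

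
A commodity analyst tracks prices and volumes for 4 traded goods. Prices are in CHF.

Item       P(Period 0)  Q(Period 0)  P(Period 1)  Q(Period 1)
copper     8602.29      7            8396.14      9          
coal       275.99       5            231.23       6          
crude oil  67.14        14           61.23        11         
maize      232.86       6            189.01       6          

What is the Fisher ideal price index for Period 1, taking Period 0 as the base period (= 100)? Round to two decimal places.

96.92

Laspeyres component (base-period weights):
ΣP(Period 1)Q(Period 0) = 8396.14×7 + 231.23×5 + 61.23×14 + 189.01×6 = 58772.98 + 1156.15 + 857.22 + 1134.06 = 61920.41
ΣP(Period 0)Q(Period 0) = 8602.29×7 + 275.99×5 + 67.14×14 + 232.86×6 = 60216.03 + 1379.95 + 939.96 + 1397.16 = 63933.1
L = 61920.41 / 63933.1 × 100 = 96.8519
Paasche component (current-period weights):
ΣP(Period 1)Q(Period 1) = 8396.14×9 + 231.23×6 + 61.23×11 + 189.01×6 = 75565.26 + 1387.38 + 673.53 + 1134.06 = 78760.23
ΣP(Period 0)Q(Period 1) = 8602.29×9 + 275.99×6 + 67.14×11 + 232.86×6 = 77420.61 + 1655.94 + 738.54 + 1397.16 = 81212.25
P = 78760.23 / 81212.25 × 100 = 96.9807
Fisher = √(L × P) = √(96.8519 × 96.9807) = 96.9163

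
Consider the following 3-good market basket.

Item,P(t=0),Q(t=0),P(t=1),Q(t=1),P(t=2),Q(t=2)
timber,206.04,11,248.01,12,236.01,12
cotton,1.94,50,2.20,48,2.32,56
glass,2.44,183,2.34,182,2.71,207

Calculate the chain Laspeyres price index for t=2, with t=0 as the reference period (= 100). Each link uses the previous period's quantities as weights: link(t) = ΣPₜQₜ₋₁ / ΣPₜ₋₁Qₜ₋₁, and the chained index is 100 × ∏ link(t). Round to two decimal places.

113.89

Link t=0→t=1:
ΣP(t=1)Q(t=0) = 248.01×11 + 2.20×50 + 2.34×183 = 2728.11 + 110 + 428.22 = 3266.33
ΣP(t=0)Q(t=0) = 206.04×11 + 1.94×50 + 2.44×183 = 2266.44 + 97 + 446.52 = 2809.96
link = 3266.33/2809.96 = 1.162412
Link t=1→t=2:
ΣP(t=2)Q(t=1) = 236.01×12 + 2.32×48 + 2.71×182 = 2832.12 + 111.36 + 493.22 = 3436.7
ΣP(t=1)Q(t=1) = 248.01×12 + 2.20×48 + 2.34×182 = 2976.12 + 105.6 + 425.88 = 3507.6
link = 3436.7/3507.6 = 0.979787
Chained index = 100 × 1.162412 × 0.979787 = 113.8915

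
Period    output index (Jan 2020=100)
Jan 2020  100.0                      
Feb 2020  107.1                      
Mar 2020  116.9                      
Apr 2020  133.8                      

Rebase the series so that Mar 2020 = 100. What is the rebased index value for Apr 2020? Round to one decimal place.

114.5

Rebased(Apr 2020) = 133.8 / 116.9 × 100 = 114.4568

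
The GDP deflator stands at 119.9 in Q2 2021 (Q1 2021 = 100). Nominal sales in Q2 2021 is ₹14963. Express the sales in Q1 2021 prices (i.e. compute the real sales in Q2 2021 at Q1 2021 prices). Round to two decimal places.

Real = Nominal ÷ (Index/100) = 14963 ÷ (119.9/100)
     = 14963 ÷ 1.199 = 12479.5663

12479.57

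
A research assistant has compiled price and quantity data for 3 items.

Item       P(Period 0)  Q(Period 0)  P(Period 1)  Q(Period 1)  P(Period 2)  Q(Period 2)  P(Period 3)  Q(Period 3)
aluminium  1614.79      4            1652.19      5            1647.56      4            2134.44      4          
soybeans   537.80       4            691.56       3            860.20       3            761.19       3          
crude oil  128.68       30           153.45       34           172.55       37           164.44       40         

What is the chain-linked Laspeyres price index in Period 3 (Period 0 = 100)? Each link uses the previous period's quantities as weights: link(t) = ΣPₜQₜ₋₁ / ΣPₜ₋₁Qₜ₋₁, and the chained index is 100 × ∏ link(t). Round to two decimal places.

130.69

Link Period 0→Period 1:
ΣP(Period 1)Q(Period 0) = 1652.19×4 + 691.56×4 + 153.45×30 = 6608.76 + 2766.24 + 4603.5 = 13978.5
ΣP(Period 0)Q(Period 0) = 1614.79×4 + 537.80×4 + 128.68×30 = 6459.16 + 2151.2 + 3860.4 = 12470.76
link = 13978.5/12470.76 = 1.120902
Link Period 1→Period 2:
ΣP(Period 2)Q(Period 1) = 1647.56×5 + 860.20×3 + 172.55×34 = 8237.8 + 2580.6 + 5866.7 = 16685.1
ΣP(Period 1)Q(Period 1) = 1652.19×5 + 691.56×3 + 153.45×34 = 8260.95 + 2074.68 + 5217.3 = 15552.93
link = 16685.1/15552.93 = 1.072795
Link Period 2→Period 3:
ΣP(Period 3)Q(Period 2) = 2134.44×4 + 761.19×3 + 164.44×37 = 8537.76 + 2283.57 + 6084.28 = 16905.61
ΣP(Period 2)Q(Period 2) = 1647.56×4 + 860.20×3 + 172.55×37 = 6590.24 + 2580.6 + 6384.35 = 15555.19
link = 16905.61/15555.19 = 1.086815
Chained index = 100 × 1.120902 × 1.072795 × 1.086815 = 130.6892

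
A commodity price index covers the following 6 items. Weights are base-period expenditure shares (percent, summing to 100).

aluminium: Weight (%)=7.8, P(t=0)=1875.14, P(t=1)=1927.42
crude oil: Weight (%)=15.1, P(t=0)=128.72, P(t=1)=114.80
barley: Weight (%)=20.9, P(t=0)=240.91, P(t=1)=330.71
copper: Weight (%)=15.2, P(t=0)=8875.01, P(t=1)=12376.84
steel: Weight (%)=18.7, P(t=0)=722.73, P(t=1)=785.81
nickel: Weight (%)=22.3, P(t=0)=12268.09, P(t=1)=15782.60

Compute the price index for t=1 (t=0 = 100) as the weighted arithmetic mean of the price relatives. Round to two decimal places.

aluminium: 7.8 × (1927.42/1875.14) = 7.8 × 1.027881 = 8.0175
crude oil: 15.1 × (114.80/128.72) = 15.1 × 0.891858 = 13.4671
barley: 20.9 × (330.71/240.91) = 20.9 × 1.372753 = 28.6905
copper: 15.2 × (12376.84/8875.01) = 15.2 × 1.394572 = 21.1975
steel: 18.7 × (785.81/722.73) = 18.7 × 1.087280 = 20.3321
nickel: 22.3 × (15782.60/12268.09) = 22.3 × 1.286476 = 28.6884
Index = Σ wᵢ·(p₁ᵢ/p₀ᵢ) = 8.0175 + 13.4671 + 28.6905 + 21.1975 + 20.3321 + 28.6884 = 120.3931

120.39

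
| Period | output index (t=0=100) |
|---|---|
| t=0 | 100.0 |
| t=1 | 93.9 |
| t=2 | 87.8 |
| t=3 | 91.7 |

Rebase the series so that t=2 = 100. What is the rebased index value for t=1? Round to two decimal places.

Rebased(t=1) = 93.9 / 87.8 × 100 = 106.9476

106.95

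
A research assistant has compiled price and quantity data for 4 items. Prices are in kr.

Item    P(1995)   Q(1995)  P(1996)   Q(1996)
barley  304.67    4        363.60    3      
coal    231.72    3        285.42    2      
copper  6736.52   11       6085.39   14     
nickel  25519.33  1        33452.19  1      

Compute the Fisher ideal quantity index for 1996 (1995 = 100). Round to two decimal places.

118.25

Laspeyres component (base-period weights):
ΣP(1995)Q(1996) = 304.67×3 + 231.72×2 + 6736.52×14 + 25519.33×1 = 914.01 + 463.44 + 94311.28 + 25519.33 = 121208.06
ΣP(1995)Q(1995) = 304.67×4 + 231.72×3 + 6736.52×11 + 25519.33×1 = 1218.68 + 695.16 + 74101.72 + 25519.33 = 101534.89
L = 121208.06 / 101534.89 × 100 = 119.3758
Paasche component (current-period weights):
ΣP(1996)Q(1996) = 363.60×3 + 285.42×2 + 6085.39×14 + 33452.19×1 = 1090.8 + 570.84 + 85195.46 + 33452.19 = 120309.29
ΣP(1996)Q(1995) = 363.60×4 + 285.42×3 + 6085.39×11 + 33452.19×1 = 1454.4 + 856.26 + 66939.29 + 33452.19 = 102702.14
P = 120309.29 / 102702.14 × 100 = 117.1439
Fisher = √(L × P) = √(119.3758 × 117.1439) = 118.2546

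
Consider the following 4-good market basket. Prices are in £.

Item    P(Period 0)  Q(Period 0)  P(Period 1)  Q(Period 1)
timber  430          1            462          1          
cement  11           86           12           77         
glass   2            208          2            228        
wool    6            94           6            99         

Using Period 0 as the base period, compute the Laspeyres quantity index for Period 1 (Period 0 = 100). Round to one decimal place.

Laspeyres quantity index uses base-period prices as weights.
ΣP(Period 0)·Q(Period 1) = 430×1 + 11×77 + 2×228 + 6×99 = 430 + 847 + 456 + 594 = 2327
ΣP(Period 0)·Q(Period 0) = 430×1 + 11×86 + 2×208 + 6×94 = 430 + 946 + 416 + 564 = 2356
Index = 2327 / 2356 × 100 = 98.7691

98.8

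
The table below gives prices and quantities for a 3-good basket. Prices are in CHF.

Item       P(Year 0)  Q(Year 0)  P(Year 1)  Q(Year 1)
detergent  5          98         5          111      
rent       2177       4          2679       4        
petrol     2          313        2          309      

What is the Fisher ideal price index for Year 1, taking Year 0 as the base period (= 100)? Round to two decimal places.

120.38

Laspeyres component (base-period weights):
ΣP(Year 1)Q(Year 0) = 5×98 + 2679×4 + 2×313 = 490 + 10716 + 626 = 11832
ΣP(Year 0)Q(Year 0) = 5×98 + 2177×4 + 2×313 = 490 + 8708 + 626 = 9824
L = 11832 / 9824 × 100 = 120.4397
Paasche component (current-period weights):
ΣP(Year 1)Q(Year 1) = 5×111 + 2679×4 + 2×309 = 555 + 10716 + 618 = 11889
ΣP(Year 0)Q(Year 1) = 5×111 + 2177×4 + 2×309 = 555 + 8708 + 618 = 9881
P = 11889 / 9881 × 100 = 120.3218
Fisher = √(L × P) = √(120.4397 × 120.3218) = 120.3808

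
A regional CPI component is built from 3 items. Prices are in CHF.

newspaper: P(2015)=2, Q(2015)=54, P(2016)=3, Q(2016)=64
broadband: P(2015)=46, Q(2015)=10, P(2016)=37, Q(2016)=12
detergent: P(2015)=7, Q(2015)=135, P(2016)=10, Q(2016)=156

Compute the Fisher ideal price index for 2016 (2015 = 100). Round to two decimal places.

124.16

Laspeyres component (base-period weights):
ΣP(2016)Q(2015) = 3×54 + 37×10 + 10×135 = 162 + 370 + 1350 = 1882
ΣP(2015)Q(2015) = 2×54 + 46×10 + 7×135 = 108 + 460 + 945 = 1513
L = 1882 / 1513 × 100 = 124.3886
Paasche component (current-period weights):
ΣP(2016)Q(2016) = 3×64 + 37×12 + 10×156 = 192 + 444 + 1560 = 2196
ΣP(2015)Q(2016) = 2×64 + 46×12 + 7×156 = 128 + 552 + 1092 = 1772
P = 2196 / 1772 × 100 = 123.9278
Fisher = √(L × P) = √(124.3886 × 123.9278) = 124.1580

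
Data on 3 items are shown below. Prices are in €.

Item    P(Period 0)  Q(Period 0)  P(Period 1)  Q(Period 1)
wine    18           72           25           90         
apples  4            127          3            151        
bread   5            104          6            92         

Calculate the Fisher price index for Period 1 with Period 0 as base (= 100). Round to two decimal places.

Laspeyres component (base-period weights):
ΣP(Period 1)Q(Period 0) = 25×72 + 3×127 + 6×104 = 1800 + 381 + 624 = 2805
ΣP(Period 0)Q(Period 0) = 18×72 + 4×127 + 5×104 = 1296 + 508 + 520 = 2324
L = 2805 / 2324 × 100 = 120.6971
Paasche component (current-period weights):
ΣP(Period 1)Q(Period 1) = 25×90 + 3×151 + 6×92 = 2250 + 453 + 552 = 3255
ΣP(Period 0)Q(Period 1) = 18×90 + 4×151 + 5×92 = 1620 + 604 + 460 = 2684
P = 3255 / 2684 × 100 = 121.2742
Fisher = √(L × P) = √(120.6971 × 121.2742) = 120.9853

120.99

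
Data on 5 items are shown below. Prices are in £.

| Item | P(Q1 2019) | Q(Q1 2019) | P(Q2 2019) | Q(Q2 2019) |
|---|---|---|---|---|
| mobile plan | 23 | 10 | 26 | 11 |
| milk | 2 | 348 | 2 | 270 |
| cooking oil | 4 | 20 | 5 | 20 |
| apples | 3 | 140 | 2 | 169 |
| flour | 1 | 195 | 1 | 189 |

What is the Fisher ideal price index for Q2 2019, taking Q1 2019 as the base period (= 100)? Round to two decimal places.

93.52

Laspeyres component (base-period weights):
ΣP(Q2 2019)Q(Q1 2019) = 26×10 + 2×348 + 5×20 + 2×140 + 1×195 = 260 + 696 + 100 + 280 + 195 = 1531
ΣP(Q1 2019)Q(Q1 2019) = 23×10 + 2×348 + 4×20 + 3×140 + 1×195 = 230 + 696 + 80 + 420 + 195 = 1621
L = 1531 / 1621 × 100 = 94.4479
Paasche component (current-period weights):
ΣP(Q2 2019)Q(Q2 2019) = 26×11 + 2×270 + 5×20 + 2×169 + 1×189 = 286 + 540 + 100 + 338 + 189 = 1453
ΣP(Q1 2019)Q(Q2 2019) = 23×11 + 2×270 + 4×20 + 3×169 + 1×189 = 253 + 540 + 80 + 507 + 189 = 1569
P = 1453 / 1569 × 100 = 92.6068
Fisher = √(L × P) = √(94.4479 × 92.6068) = 93.5228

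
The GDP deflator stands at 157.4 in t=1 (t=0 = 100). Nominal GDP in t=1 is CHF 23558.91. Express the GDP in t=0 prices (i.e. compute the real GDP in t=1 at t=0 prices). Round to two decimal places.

14967.54

Real = Nominal ÷ (Index/100) = 23558.91 ÷ (157.4/100)
     = 23558.91 ÷ 1.574 = 14967.5413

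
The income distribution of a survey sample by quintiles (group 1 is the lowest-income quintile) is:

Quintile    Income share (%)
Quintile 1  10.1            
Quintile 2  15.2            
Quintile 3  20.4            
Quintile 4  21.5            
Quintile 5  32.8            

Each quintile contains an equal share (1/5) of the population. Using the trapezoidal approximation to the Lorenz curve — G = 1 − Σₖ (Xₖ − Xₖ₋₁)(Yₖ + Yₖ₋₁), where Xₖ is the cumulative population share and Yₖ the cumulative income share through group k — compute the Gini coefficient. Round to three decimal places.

Cumulative income shares Yₖ: 0.1010, 0.2530, 0.4570, 0.6720, 1.0000
Σ (Xₖ−Xₖ₋₁)(Yₖ+Yₖ₋₁) = (1/5)(0.1010+0.0000) + (1/5)(0.2530+0.1010) + (1/5)(0.4570+0.2530) + (1/5)(0.6720+0.4570) + (1/5)(1.0000+0.6720)
  = 0.0202 + 0.0708 + 0.1420 + 0.2258 + 0.3344 = 0.7932
G = 1 − 0.7932 = 0.2068

0.207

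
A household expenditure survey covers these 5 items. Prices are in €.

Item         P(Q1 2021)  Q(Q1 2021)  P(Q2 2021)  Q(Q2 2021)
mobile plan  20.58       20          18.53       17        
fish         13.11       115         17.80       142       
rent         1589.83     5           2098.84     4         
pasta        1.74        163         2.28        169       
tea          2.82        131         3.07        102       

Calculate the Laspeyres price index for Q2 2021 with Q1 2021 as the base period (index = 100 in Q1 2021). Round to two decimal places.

130.07

Laspeyres price index uses base-period quantities as weights.
ΣP(Q2 2021)·Q(Q1 2021) = 18.53×20 + 17.80×115 + 2098.84×5 + 2.28×163 + 3.07×131 = 370.6 + 2047 + 10494.2 + 371.64 + 402.17 = 13685.61
ΣP(Q1 2021)·Q(Q1 2021) = 20.58×20 + 13.11×115 + 1589.83×5 + 1.74×163 + 2.82×131 = 411.6 + 1507.65 + 7949.15 + 283.62 + 369.42 = 10521.44
Index = 13685.61 / 10521.44 × 100 = 130.0735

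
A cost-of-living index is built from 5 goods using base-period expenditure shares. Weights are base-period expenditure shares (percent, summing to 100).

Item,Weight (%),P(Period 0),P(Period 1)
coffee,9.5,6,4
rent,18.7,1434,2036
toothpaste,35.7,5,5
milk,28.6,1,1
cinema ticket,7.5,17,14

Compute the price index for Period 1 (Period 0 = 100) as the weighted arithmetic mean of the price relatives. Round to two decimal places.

103.36

coffee: 9.5 × (4/6) = 9.5 × 0.666667 = 6.3333
rent: 18.7 × (2036/1434) = 18.7 × 1.419805 = 26.5503
toothpaste: 35.7 × (5/5) = 35.7 × 1.000000 = 35.7000
milk: 28.6 × (1/1) = 28.6 × 1.000000 = 28.6000
cinema ticket: 7.5 × (14/17) = 7.5 × 0.823529 = 6.1765
Index = Σ wᵢ·(p₁ᵢ/p₀ᵢ) = 6.3333 + 26.5503 + 35.7000 + 28.6000 + 6.1765 = 103.3602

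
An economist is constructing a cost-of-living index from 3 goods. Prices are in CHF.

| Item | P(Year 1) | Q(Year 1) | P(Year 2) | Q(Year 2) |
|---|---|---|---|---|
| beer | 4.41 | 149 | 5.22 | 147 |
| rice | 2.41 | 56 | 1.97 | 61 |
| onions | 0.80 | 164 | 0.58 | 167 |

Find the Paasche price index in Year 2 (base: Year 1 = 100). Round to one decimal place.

Paasche price index uses current-period quantities as weights.
ΣP(Year 2)·Q(Year 2) = 5.22×147 + 1.97×61 + 0.58×167 = 767.34 + 120.17 + 96.86 = 984.37
ΣP(Year 1)·Q(Year 2) = 4.41×147 + 2.41×61 + 0.80×167 = 648.27 + 147.01 + 133.6 = 928.88
Index = 984.37 / 928.88 × 100 = 105.9739

106.0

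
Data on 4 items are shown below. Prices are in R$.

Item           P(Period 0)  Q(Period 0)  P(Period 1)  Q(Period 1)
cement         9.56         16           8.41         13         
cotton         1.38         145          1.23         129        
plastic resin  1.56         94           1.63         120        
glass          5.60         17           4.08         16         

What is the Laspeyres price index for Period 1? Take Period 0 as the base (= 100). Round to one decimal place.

Laspeyres price index uses base-period quantities as weights.
ΣP(Period 1)·Q(Period 0) = 8.41×16 + 1.23×145 + 1.63×94 + 4.08×17 = 134.56 + 178.35 + 153.22 + 69.36 = 535.49
ΣP(Period 0)·Q(Period 0) = 9.56×16 + 1.38×145 + 1.56×94 + 5.60×17 = 152.96 + 200.1 + 146.64 + 95.2 = 594.9
Index = 535.49 / 594.9 × 100 = 90.0134

90.0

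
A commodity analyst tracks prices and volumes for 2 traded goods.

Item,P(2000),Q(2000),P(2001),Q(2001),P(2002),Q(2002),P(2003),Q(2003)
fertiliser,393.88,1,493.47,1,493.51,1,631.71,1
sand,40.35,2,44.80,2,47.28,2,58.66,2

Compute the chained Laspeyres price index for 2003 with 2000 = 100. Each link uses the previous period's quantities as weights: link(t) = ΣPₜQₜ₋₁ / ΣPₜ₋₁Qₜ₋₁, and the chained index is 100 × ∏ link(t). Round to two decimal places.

157.83

Link 2000→2001:
ΣP(2001)Q(2000) = 493.47×1 + 44.80×2 = 493.47 + 89.6 = 583.07
ΣP(2000)Q(2000) = 393.88×1 + 40.35×2 = 393.88 + 80.7 = 474.58
link = 583.07/474.58 = 1.228602
Link 2001→2002:
ΣP(2002)Q(2001) = 493.51×1 + 47.28×2 = 493.51 + 94.56 = 588.07
ΣP(2001)Q(2001) = 493.47×1 + 44.80×2 = 493.47 + 89.6 = 583.07
link = 588.07/583.07 = 1.008575
Link 2002→2003:
ΣP(2003)Q(2002) = 631.71×1 + 58.66×2 = 631.71 + 117.32 = 749.03
ΣP(2002)Q(2002) = 493.51×1 + 47.28×2 = 493.51 + 94.56 = 588.07
link = 749.03/588.07 = 1.273709
Chained index = 100 × 1.228602 × 1.008575 × 1.273709 = 157.8301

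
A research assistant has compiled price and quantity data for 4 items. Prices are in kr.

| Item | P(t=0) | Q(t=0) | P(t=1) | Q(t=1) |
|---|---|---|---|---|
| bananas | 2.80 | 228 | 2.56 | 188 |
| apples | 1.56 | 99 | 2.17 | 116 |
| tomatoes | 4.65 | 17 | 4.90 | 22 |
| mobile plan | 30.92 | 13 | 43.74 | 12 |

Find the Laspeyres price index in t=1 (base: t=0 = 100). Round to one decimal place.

Laspeyres price index uses base-period quantities as weights.
ΣP(t=1)·Q(t=0) = 2.56×228 + 2.17×99 + 4.90×17 + 43.74×13 = 583.68 + 214.83 + 83.3 + 568.62 = 1450.43
ΣP(t=0)·Q(t=0) = 2.80×228 + 1.56×99 + 4.65×17 + 30.92×13 = 638.4 + 154.44 + 79.05 + 401.96 = 1273.85
Index = 1450.43 / 1273.85 × 100 = 113.8619

113.9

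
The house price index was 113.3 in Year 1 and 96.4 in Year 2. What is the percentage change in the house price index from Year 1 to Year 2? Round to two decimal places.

Change = (96.4 − 113.3) / 113.3 × 100
       = -16.9 / 113.3 × 100 = -14.9162%

-14.92%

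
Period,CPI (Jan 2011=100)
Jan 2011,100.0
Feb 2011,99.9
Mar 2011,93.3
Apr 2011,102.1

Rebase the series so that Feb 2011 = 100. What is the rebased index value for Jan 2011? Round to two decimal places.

Rebased(Jan 2011) = 100.0 / 99.9 × 100 = 100.1001

100.10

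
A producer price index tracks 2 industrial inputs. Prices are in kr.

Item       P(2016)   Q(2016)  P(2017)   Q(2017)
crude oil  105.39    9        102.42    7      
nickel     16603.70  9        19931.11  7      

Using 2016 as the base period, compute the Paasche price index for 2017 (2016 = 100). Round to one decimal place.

Paasche price index uses current-period quantities as weights.
ΣP(2017)·Q(2017) = 102.42×7 + 19931.11×7 = 716.94 + 139517.77 = 140234.71
ΣP(2016)·Q(2017) = 105.39×7 + 16603.70×7 = 737.73 + 116225.9 = 116963.63
Index = 140234.71 / 116963.63 × 100 = 119.8960

119.9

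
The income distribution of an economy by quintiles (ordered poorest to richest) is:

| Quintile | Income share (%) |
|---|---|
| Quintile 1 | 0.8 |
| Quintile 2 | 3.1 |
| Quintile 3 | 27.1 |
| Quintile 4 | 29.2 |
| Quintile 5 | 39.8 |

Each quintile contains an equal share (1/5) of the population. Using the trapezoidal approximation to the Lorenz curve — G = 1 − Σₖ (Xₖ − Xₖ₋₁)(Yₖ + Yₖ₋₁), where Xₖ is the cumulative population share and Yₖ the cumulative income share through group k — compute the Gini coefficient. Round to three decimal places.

Cumulative income shares Yₖ: 0.0080, 0.0390, 0.3100, 0.6020, 1.0000
Σ (Xₖ−Xₖ₋₁)(Yₖ+Yₖ₋₁) = (1/5)(0.0080+0.0000) + (1/5)(0.0390+0.0080) + (1/5)(0.3100+0.0390) + (1/5)(0.6020+0.3100) + (1/5)(1.0000+0.6020)
  = 0.0016 + 0.0094 + 0.0698 + 0.1824 + 0.3204 = 0.5836
G = 1 − 0.5836 = 0.4164

0.416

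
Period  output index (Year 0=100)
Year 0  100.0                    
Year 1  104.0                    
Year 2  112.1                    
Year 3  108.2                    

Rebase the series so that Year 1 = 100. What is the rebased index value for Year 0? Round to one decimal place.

Rebased(Year 0) = 100.0 / 104.0 × 100 = 96.1538

96.2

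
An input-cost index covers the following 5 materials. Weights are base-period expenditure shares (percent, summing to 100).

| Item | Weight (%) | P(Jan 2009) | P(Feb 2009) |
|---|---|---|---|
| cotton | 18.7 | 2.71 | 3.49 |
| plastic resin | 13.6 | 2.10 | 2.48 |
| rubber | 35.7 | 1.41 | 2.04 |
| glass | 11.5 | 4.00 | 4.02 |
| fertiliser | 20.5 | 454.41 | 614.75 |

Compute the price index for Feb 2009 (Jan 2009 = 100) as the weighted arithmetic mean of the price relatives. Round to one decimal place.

cotton: 18.7 × (3.49/2.71) = 18.7 × 1.287823 = 24.0823
plastic resin: 13.6 × (2.48/2.10) = 13.6 × 1.180952 = 16.0610
rubber: 35.7 × (2.04/1.41) = 35.7 × 1.446809 = 51.6511
glass: 11.5 × (4.02/4.00) = 11.5 × 1.005000 = 11.5575
fertiliser: 20.5 × (614.75/454.41) = 20.5 × 1.352853 = 27.7335
Index = Σ wᵢ·(p₁ᵢ/p₀ᵢ) = 24.0823 + 16.0610 + 51.6511 + 11.5575 + 27.7335 = 131.0853

131.1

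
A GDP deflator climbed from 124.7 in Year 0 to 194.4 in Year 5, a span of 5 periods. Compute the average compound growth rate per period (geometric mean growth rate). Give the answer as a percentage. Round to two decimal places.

Growth factor = (194.4/124.7)^(1/5) = (1.558941)^(1/5) = 1.092864
Growth rate = 1.092864 − 1 = 0.092864 = 9.2864%

9.29%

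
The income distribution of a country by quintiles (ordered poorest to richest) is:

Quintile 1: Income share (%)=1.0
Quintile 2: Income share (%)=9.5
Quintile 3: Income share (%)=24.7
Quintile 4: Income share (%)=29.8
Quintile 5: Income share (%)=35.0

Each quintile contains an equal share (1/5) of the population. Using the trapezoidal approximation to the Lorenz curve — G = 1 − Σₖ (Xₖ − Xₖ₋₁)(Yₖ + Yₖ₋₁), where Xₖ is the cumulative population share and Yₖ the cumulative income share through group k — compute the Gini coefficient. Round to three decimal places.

Cumulative income shares Yₖ: 0.0100, 0.1050, 0.3520, 0.6500, 1.0000
Σ (Xₖ−Xₖ₋₁)(Yₖ+Yₖ₋₁) = (1/5)(0.0100+0.0000) + (1/5)(0.1050+0.0100) + (1/5)(0.3520+0.1050) + (1/5)(0.6500+0.3520) + (1/5)(1.0000+0.6500)
  = 0.0020 + 0.0230 + 0.0914 + 0.2004 + 0.3300 = 0.6468
G = 1 − 0.6468 = 0.3532

0.353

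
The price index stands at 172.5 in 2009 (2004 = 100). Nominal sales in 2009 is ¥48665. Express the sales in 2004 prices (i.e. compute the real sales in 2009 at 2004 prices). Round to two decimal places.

28211.59

Real = Nominal ÷ (Index/100) = 48665 ÷ (172.5/100)
     = 48665 ÷ 1.725 = 28211.5942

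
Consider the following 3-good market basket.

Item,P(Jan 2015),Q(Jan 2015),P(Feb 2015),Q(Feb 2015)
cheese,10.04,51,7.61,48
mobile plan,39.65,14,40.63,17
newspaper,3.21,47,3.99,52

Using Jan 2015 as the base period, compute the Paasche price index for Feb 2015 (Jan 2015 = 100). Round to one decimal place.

95.5

Paasche price index uses current-period quantities as weights.
ΣP(Feb 2015)·Q(Feb 2015) = 7.61×48 + 40.63×17 + 3.99×52 = 365.28 + 690.71 + 207.48 = 1263.47
ΣP(Jan 2015)·Q(Feb 2015) = 10.04×48 + 39.65×17 + 3.21×52 = 481.92 + 674.05 + 166.92 = 1322.89
Index = 1263.47 / 1322.89 × 100 = 95.5083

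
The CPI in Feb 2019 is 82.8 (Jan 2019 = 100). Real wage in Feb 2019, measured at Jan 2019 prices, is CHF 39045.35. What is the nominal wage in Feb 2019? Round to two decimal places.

Nominal = Real × (Index/100) = 39045.35 × (82.8/100)
        = 39045.35 × 0.828 = 32329.5498

32329.55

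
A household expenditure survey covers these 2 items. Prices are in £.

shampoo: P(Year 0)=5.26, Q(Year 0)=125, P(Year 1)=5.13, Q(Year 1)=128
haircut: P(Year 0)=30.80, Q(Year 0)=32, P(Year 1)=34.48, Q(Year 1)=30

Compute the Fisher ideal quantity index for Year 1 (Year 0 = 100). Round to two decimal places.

Laspeyres component (base-period weights):
ΣP(Year 0)Q(Year 1) = 5.26×128 + 30.80×30 = 673.28 + 924 = 1597.28
ΣP(Year 0)Q(Year 0) = 5.26×125 + 30.80×32 = 657.5 + 985.6 = 1643.1
L = 1597.28 / 1643.1 × 100 = 97.2114
Paasche component (current-period weights):
ΣP(Year 1)Q(Year 1) = 5.13×128 + 34.48×30 = 656.64 + 1034.4 = 1691.04
ΣP(Year 1)Q(Year 0) = 5.13×125 + 34.48×32 = 641.25 + 1103.36 = 1744.61
P = 1691.04 / 1744.61 × 100 = 96.9294
Fisher = √(L × P) = √(97.2114 × 96.9294) = 97.0703

97.07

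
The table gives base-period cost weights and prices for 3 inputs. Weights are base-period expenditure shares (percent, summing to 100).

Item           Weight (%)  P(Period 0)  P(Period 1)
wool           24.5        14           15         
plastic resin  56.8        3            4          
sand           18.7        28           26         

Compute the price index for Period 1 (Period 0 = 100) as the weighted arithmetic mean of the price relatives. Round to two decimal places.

wool: 24.5 × (15/14) = 24.5 × 1.071429 = 26.2500
plastic resin: 56.8 × (4/3) = 56.8 × 1.333333 = 75.7333
sand: 18.7 × (26/28) = 18.7 × 0.928571 = 17.3643
Index = Σ wᵢ·(p₁ᵢ/p₀ᵢ) = 26.2500 + 75.7333 + 17.3643 = 119.3476

119.35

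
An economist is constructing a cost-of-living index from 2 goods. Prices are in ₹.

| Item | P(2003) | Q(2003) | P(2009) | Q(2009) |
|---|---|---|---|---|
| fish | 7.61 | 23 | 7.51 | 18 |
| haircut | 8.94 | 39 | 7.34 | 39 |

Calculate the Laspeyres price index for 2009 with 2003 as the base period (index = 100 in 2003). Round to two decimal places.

Laspeyres price index uses base-period quantities as weights.
ΣP(2009)·Q(2003) = 7.51×23 + 7.34×39 = 172.73 + 286.26 = 458.99
ΣP(2003)·Q(2003) = 7.61×23 + 8.94×39 = 175.03 + 348.66 = 523.69
Index = 458.99 / 523.69 × 100 = 87.6454

87.65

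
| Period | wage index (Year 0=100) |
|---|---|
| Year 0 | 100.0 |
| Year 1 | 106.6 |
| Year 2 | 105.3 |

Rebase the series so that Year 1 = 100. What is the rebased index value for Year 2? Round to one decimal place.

Rebased(Year 2) = 105.3 / 106.6 × 100 = 98.7805

98.8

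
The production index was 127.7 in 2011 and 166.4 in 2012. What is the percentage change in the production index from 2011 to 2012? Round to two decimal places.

Change = (166.4 − 127.7) / 127.7 × 100
       = 38.7 / 127.7 × 100 = 30.3054%

30.31%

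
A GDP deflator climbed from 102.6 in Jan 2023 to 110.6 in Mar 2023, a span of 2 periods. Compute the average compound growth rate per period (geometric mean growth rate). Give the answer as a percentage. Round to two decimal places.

3.83%

Growth factor = (110.6/102.6)^(1/2) = (1.077973)^(1/2) = 1.038255
Growth rate = 1.038255 − 1 = 0.038255 = 3.8255%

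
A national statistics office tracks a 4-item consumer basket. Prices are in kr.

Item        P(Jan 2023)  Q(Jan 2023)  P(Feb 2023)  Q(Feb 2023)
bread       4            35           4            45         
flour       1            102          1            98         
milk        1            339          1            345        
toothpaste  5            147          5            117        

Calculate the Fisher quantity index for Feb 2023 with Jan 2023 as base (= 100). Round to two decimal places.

Laspeyres component (base-period weights):
ΣP(Jan 2023)Q(Feb 2023) = 4×45 + 1×98 + 1×345 + 5×117 = 180 + 98 + 345 + 585 = 1208
ΣP(Jan 2023)Q(Jan 2023) = 4×35 + 1×102 + 1×339 + 5×147 = 140 + 102 + 339 + 735 = 1316
L = 1208 / 1316 × 100 = 91.7933
Paasche component (current-period weights):
ΣP(Feb 2023)Q(Feb 2023) = 4×45 + 1×98 + 1×345 + 5×117 = 180 + 98 + 345 + 585 = 1208
ΣP(Feb 2023)Q(Jan 2023) = 4×35 + 1×102 + 1×339 + 5×147 = 140 + 102 + 339 + 735 = 1316
P = 1208 / 1316 × 100 = 91.7933
Fisher = √(L × P) = √(91.7933 × 91.7933) = 91.7933

91.79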